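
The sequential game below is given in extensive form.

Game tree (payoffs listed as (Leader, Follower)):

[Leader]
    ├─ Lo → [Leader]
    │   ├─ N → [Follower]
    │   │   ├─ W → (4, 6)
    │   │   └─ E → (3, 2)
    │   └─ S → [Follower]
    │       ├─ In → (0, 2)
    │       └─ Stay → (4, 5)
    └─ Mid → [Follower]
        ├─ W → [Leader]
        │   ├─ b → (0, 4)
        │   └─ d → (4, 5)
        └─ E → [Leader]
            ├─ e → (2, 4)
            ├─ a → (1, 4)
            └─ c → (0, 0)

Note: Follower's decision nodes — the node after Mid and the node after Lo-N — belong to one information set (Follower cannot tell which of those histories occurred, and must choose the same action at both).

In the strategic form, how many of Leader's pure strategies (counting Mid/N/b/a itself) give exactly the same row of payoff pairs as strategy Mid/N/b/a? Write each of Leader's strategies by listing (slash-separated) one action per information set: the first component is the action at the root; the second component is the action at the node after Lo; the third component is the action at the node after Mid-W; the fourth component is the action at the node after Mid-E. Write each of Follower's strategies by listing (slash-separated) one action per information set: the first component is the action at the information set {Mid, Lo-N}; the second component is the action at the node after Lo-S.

2

Row for Mid/N/b/a (columns W/In, W/Stay, E/In, E/Stay): (0,4) (0,4) (1,4) (1,4).
Under Mid/N/b/a, Leader's choice at the node after Lo can never be reached regardless of what Follower does, so varying those choices leaves every outcome unchanged.
Holding the reachable choices fixed and varying the unreachable one freely already gives 2 equivalent strategies.
No other strategy reproduces this row, so those 2 are the full class: Mid/N/b/a, Mid/S/b/a.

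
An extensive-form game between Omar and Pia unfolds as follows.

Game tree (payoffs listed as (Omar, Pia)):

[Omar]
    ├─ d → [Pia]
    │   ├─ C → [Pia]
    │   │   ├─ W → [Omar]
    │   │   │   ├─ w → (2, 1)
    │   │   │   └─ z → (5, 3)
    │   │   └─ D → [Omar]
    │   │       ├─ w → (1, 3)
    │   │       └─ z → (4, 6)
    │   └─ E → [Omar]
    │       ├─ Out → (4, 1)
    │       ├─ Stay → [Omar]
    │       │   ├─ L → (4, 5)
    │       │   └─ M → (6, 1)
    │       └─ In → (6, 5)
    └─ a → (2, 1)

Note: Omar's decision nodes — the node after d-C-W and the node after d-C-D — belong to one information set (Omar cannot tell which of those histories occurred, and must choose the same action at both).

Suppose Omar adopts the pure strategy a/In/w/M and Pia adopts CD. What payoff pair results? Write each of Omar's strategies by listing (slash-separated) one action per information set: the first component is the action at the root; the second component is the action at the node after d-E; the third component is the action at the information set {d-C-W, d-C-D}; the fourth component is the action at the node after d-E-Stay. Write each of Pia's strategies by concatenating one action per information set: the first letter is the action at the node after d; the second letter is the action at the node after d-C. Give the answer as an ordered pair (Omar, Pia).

(2, 1)

Trace the play path from the root:
  Omar plays a
→ terminal payoff (2, 1).
(Omar's choice at the node after d-E is never reached on this path, so it doesn't affect the outcome.)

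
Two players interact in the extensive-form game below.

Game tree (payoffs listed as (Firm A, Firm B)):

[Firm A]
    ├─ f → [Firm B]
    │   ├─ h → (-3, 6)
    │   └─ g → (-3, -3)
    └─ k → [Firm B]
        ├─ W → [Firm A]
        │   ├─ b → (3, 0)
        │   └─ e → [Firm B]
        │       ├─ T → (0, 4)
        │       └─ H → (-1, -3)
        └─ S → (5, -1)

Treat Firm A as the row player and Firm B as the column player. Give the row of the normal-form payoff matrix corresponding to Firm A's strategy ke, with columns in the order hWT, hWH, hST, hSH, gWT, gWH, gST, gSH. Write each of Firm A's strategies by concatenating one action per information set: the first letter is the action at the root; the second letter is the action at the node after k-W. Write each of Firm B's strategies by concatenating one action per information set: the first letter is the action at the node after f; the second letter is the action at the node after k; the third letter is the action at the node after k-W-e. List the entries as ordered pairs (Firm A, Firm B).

vs hWT: Firm A plays k → Firm B plays W at [k] → Firm A plays e at [k-W] → Firm B plays T at [k-W-e] → (0, 4)
vs hWH: Firm A plays k → Firm B plays W at [k] → Firm A plays e at [k-W] → Firm B plays H at [k-W-e] → (-1, -3)
vs hST: Firm A plays k → Firm B plays S at [k] → (5, -1)
vs hSH: Firm A plays k → Firm B plays S at [k] → (5, -1)
vs gWT: Firm A plays k → Firm B plays W at [k] → Firm A plays e at [k-W] → Firm B plays T at [k-W-e] → (0, 4)
vs gWH: Firm A plays k → Firm B plays W at [k] → Firm A plays e at [k-W] → Firm B plays H at [k-W-e] → (-1, -3)
vs gST: Firm A plays k → Firm B plays S at [k] → (5, -1)
vs gSH: Firm A plays k → Firm B plays S at [k] → (5, -1)

(0,4) (-1,-3) (5,-1) (5,-1) (0,4) (-1,-3) (5,-1) (5,-1)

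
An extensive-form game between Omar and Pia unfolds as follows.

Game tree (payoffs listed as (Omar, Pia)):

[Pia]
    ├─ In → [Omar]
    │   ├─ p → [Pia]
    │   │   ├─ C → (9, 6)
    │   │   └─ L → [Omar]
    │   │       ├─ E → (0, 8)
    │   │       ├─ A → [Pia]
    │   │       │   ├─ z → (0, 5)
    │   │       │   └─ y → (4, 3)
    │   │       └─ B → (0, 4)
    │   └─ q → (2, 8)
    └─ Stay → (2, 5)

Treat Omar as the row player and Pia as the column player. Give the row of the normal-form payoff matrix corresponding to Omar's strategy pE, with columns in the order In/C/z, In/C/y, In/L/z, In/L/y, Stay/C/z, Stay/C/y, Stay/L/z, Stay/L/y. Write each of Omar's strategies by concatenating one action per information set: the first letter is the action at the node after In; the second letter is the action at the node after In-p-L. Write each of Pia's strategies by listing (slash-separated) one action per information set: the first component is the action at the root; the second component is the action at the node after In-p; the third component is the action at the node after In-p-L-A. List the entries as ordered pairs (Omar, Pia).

(9,6) (9,6) (0,8) (0,8) (2,5) (2,5) (2,5) (2,5)

vs In/C/z: Pia plays In → Omar plays p at [In] → Pia plays C at [In-p] → (9, 6)
vs In/C/y: Pia plays In → Omar plays p at [In] → Pia plays C at [In-p] → (9, 6)
vs In/L/z: Pia plays In → Omar plays p at [In] → Pia plays L at [In-p] → Omar plays E at [In-p-L] → (0, 8)
vs In/L/y: Pia plays In → Omar plays p at [In] → Pia plays L at [In-p] → Omar plays E at [In-p-L] → (0, 8)
vs Stay/C/z: Pia plays Stay → (2, 5)
vs Stay/C/y: Pia plays Stay → (2, 5)
vs Stay/L/z: Pia plays Stay → (2, 5)
vs Stay/L/y: Pia plays Stay → (2, 5)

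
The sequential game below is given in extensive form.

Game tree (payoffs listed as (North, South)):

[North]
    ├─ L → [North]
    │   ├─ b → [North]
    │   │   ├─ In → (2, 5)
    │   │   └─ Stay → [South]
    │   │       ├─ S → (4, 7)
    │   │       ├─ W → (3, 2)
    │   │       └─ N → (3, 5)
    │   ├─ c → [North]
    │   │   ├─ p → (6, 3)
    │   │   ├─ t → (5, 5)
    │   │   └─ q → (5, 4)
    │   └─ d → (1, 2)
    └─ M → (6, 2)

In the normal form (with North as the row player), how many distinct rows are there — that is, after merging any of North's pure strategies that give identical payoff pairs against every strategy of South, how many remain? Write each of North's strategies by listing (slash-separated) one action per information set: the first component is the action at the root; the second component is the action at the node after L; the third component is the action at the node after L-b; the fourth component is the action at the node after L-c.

North has 36 pure strategies: L/b/In/p, L/b/In/t, L/b/In/q, L/b/Stay/p, L/b/Stay/t, L/b/Stay/q, L/c/In/p, L/c/In/t, L/c/In/q, L/c/Stay/p, L/c/Stay/t, L/c/Stay/q, L/d/In/p, L/d/In/t, L/d/In/q, L/d/Stay/p, L/d/Stay/t, L/d/Stay/q, M/b/In/p, M/b/In/t, M/b/In/q, M/b/Stay/p, M/b/Stay/t, M/b/Stay/q, M/c/In/p, M/c/In/t, M/c/In/q, M/c/Stay/p, M/c/Stay/t, M/c/Stay/q, M/d/In/p, M/d/In/t, M/d/In/q, M/d/Stay/p, M/d/Stay/t, M/d/Stay/q. Columns: S, W, N.
{L/b/In/p, L/b/In/t, L/b/In/q} → row (2,5) (2,5) (2,5)
{L/b/Stay/p, L/b/Stay/t, L/b/Stay/q} → row (4,7) (3,2) (3,5)
{L/c/In/p, L/c/Stay/p} → row (6,3) (6,3) (6,3)
{L/c/In/t, L/c/Stay/t} → row (5,5) (5,5) (5,5)
{L/c/In/q, L/c/Stay/q} → row (5,4) (5,4) (5,4)
{L/d/In/p, L/d/In/t, L/d/In/q, L/d/Stay/p, L/d/Stay/t, L/d/Stay/q} → row (1,2) (1,2) (1,2)
{M/b/In/p, M/b/In/t, M/b/In/q, M/b/Stay/p, M/b/Stay/t, M/b/Stay/q, M/c/In/p, M/c/In/t, M/c/In/q, M/c/Stay/p, M/c/Stay/t, M/c/Stay/q, M/d/In/p, M/d/In/t, M/d/In/q, M/d/Stay/p, M/d/Stay/t, M/d/Stay/q} → row (6,2) (6,2) (6,2)
That's 7 distinct rows out of 36 strategies.

7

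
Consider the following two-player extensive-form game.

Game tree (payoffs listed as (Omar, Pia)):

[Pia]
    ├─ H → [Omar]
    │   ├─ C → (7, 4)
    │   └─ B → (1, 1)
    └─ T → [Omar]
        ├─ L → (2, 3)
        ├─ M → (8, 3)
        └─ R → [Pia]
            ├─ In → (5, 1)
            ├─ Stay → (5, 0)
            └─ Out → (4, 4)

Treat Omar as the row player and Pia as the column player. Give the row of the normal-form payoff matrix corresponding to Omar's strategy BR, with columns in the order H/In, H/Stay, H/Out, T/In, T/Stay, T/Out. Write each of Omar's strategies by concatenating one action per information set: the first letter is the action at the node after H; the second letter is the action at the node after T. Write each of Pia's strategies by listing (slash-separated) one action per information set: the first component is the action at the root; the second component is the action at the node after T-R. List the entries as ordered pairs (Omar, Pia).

vs H/In: Pia plays H → Omar plays B at [H] → (1, 1)
vs H/Stay: Pia plays H → Omar plays B at [H] → (1, 1)
vs H/Out: Pia plays H → Omar plays B at [H] → (1, 1)
vs T/In: Pia plays T → Omar plays R at [T] → Pia plays In at [T-R] → (5, 1)
vs T/Stay: Pia plays T → Omar plays R at [T] → Pia plays Stay at [T-R] → (5, 0)
vs T/Out: Pia plays T → Omar plays R at [T] → Pia plays Out at [T-R] → (4, 4)

(1,1) (1,1) (1,1) (5,1) (5,0) (4,4)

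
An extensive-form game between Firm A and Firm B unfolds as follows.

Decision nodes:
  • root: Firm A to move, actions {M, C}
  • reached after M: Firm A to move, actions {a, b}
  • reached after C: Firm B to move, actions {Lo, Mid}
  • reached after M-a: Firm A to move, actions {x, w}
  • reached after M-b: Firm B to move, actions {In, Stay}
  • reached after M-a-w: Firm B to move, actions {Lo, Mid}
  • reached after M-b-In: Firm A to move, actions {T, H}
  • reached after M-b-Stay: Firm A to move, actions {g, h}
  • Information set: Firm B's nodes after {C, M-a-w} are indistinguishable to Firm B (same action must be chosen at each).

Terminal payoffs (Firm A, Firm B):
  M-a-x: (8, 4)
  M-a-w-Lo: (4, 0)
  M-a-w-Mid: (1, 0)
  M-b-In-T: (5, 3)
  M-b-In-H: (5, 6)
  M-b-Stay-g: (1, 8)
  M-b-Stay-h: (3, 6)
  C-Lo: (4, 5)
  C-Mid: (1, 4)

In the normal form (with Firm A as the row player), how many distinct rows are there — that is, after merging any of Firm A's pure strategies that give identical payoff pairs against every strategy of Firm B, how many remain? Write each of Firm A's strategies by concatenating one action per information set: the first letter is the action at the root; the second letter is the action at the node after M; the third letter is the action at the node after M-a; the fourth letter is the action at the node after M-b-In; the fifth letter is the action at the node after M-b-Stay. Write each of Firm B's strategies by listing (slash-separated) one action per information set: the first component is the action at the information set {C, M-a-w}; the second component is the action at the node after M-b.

Firm A has 32 pure strategies: MaxTg, MaxTh, MaxHg, MaxHh, MawTg, MawTh, MawHg, MawHh, MbxTg, MbxTh, MbxHg, MbxHh, MbwTg, MbwTh, MbwHg, MbwHh, CaxTg, CaxTh, CaxHg, CaxHh, CawTg, CawTh, CawHg, CawHh, CbxTg, CbxTh, CbxHg, CbxHh, CbwTg, CbwTh, CbwHg, CbwHh. Columns: Lo/In, Lo/Stay, Mid/In, Mid/Stay.
{MaxTg, MaxTh, MaxHg, MaxHh} → row (8,4) (8,4) (8,4) (8,4)
{MawTg, MawTh, MawHg, MawHh} → row (4,0) (4,0) (1,0) (1,0)
{MbxTg, MbwTg} → row (5,3) (1,8) (5,3) (1,8)
{MbxTh, MbwTh} → row (5,3) (3,6) (5,3) (3,6)
{MbxHg, MbwHg} → row (5,6) (1,8) (5,6) (1,8)
{MbxHh, MbwHh} → row (5,6) (3,6) (5,6) (3,6)
{CaxTg, CaxTh, CaxHg, CaxHh, CawTg, CawTh, CawHg, CawHh, CbxTg, CbxTh, CbxHg, CbxHh, CbwTg, CbwTh, CbwHg, CbwHh} → row (4,5) (4,5) (1,4) (1,4)
That's 7 distinct rows out of 32 strategies.

7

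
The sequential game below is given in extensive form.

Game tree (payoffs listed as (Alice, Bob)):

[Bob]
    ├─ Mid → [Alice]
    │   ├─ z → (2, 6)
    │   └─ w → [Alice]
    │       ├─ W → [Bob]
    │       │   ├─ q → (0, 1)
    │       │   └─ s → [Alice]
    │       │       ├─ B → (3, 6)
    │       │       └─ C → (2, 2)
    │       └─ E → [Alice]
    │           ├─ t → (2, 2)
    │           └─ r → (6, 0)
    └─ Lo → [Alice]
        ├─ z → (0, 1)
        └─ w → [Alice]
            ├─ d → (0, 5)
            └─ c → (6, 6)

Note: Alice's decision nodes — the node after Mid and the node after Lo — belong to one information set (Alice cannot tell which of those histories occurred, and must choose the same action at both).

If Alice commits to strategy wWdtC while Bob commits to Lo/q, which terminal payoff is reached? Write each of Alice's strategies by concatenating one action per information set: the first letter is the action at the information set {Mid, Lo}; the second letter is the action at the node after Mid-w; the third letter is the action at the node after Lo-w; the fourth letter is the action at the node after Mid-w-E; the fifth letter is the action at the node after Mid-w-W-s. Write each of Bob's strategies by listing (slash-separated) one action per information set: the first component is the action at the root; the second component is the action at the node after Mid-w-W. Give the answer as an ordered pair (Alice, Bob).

(0, 5)

Trace the play path from the root:
  Bob plays Lo
  Alice plays w at [Lo]
  Alice plays d at [Lo-w]
→ terminal payoff (0, 5).
(Alice's choice at the node after Mid-w is never reached on this path, so it doesn't affect the outcome.)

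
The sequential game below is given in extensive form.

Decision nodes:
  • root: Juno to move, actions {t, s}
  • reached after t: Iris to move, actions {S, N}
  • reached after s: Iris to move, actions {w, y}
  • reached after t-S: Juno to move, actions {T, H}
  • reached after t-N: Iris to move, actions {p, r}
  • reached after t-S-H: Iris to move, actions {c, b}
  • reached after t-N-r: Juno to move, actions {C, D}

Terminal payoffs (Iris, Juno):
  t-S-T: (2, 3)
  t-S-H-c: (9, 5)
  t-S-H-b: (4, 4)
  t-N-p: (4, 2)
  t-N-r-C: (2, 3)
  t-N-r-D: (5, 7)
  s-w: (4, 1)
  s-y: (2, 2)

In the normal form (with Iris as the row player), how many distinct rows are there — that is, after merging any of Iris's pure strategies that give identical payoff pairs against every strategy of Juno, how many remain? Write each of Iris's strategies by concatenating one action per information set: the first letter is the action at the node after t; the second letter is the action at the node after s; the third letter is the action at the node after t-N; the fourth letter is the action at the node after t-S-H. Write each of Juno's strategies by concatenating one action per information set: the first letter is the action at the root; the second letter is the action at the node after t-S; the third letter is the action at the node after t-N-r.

Iris has 16 pure strategies: Swpc, Swpb, Swrc, Swrb, Sypc, Sypb, Syrc, Syrb, Nwpc, Nwpb, Nwrc, Nwrb, Nypc, Nypb, Nyrc, Nyrb. Columns: tTC, tTD, tHC, tHD, sTC, sTD, sHC, sHD.
{Swpc, Swrc} → row (2,3) (2,3) (9,5) (9,5) (4,1) (4,1) (4,1) (4,1)
{Swpb, Swrb} → row (2,3) (2,3) (4,4) (4,4) (4,1) (4,1) (4,1) (4,1)
{Sypc, Syrc} → row (2,3) (2,3) (9,5) (9,5) (2,2) (2,2) (2,2) (2,2)
{Sypb, Syrb} → row (2,3) (2,3) (4,4) (4,4) (2,2) (2,2) (2,2) (2,2)
{Nwpc, Nwpb} → row (4,2) (4,2) (4,2) (4,2) (4,1) (4,1) (4,1) (4,1)
{Nwrc, Nwrb} → row (2,3) (5,7) (2,3) (5,7) (4,1) (4,1) (4,1) (4,1)
{Nypc, Nypb} → row (4,2) (4,2) (4,2) (4,2) (2,2) (2,2) (2,2) (2,2)
{Nyrc, Nyrb} → row (2,3) (5,7) (2,3) (5,7) (2,2) (2,2) (2,2) (2,2)
That's 8 distinct rows out of 16 strategies.

8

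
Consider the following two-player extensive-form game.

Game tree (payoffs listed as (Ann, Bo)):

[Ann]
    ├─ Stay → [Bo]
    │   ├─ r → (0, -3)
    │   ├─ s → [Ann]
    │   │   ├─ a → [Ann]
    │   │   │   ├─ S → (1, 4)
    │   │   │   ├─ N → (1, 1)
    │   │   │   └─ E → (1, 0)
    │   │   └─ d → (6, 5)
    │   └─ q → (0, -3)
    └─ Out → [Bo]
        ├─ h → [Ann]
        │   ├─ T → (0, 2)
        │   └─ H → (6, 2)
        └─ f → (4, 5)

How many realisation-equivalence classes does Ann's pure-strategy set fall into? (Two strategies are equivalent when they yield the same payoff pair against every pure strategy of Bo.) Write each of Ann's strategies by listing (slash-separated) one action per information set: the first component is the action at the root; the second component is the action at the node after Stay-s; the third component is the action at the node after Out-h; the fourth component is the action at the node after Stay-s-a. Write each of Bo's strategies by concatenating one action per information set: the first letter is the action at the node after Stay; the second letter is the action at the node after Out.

6

Ann has 24 pure strategies: Stay/a/T/S, Stay/a/T/N, Stay/a/T/E, Stay/a/H/S, Stay/a/H/N, Stay/a/H/E, Stay/d/T/S, Stay/d/T/N, Stay/d/T/E, Stay/d/H/S, Stay/d/H/N, Stay/d/H/E, Out/a/T/S, Out/a/T/N, Out/a/T/E, Out/a/H/S, Out/a/H/N, Out/a/H/E, Out/d/T/S, Out/d/T/N, Out/d/T/E, Out/d/H/S, Out/d/H/N, Out/d/H/E. Columns: rh, rf, sh, sf, qh, qf.
{Stay/a/T/S, Stay/a/H/S} → row (0,-3) (0,-3) (1,4) (1,4) (0,-3) (0,-3)
{Stay/a/T/N, Stay/a/H/N} → row (0,-3) (0,-3) (1,1) (1,1) (0,-3) (0,-3)
{Stay/a/T/E, Stay/a/H/E} → row (0,-3) (0,-3) (1,0) (1,0) (0,-3) (0,-3)
{Stay/d/T/S, Stay/d/T/N, Stay/d/T/E, Stay/d/H/S, Stay/d/H/N, Stay/d/H/E} → row (0,-3) (0,-3) (6,5) (6,5) (0,-3) (0,-3)
{Out/a/T/S, Out/a/T/N, Out/a/T/E, Out/d/T/S, Out/d/T/N, Out/d/T/E} → row (0,2) (4,5) (0,2) (4,5) (0,2) (4,5)
{Out/a/H/S, Out/a/H/N, Out/a/H/E, Out/d/H/S, Out/d/H/N, Out/d/H/E} → row (6,2) (4,5) (6,2) (4,5) (6,2) (4,5)
That's 6 distinct rows out of 24 strategies.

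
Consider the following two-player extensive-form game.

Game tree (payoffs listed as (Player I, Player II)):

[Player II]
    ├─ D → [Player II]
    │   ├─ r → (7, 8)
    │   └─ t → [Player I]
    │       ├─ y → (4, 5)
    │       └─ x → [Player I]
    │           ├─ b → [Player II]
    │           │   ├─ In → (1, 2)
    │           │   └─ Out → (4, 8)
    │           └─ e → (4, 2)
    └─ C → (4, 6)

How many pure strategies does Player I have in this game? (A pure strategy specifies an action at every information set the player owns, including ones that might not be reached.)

4

Player I owns the node after D-t with actions {y, x} — two choices.
Player I owns the node after D-t-x with actions {b, e} — two choices.
A pure strategy fixes one action at each information set independently, so the count is the product 2 × 2 = 4.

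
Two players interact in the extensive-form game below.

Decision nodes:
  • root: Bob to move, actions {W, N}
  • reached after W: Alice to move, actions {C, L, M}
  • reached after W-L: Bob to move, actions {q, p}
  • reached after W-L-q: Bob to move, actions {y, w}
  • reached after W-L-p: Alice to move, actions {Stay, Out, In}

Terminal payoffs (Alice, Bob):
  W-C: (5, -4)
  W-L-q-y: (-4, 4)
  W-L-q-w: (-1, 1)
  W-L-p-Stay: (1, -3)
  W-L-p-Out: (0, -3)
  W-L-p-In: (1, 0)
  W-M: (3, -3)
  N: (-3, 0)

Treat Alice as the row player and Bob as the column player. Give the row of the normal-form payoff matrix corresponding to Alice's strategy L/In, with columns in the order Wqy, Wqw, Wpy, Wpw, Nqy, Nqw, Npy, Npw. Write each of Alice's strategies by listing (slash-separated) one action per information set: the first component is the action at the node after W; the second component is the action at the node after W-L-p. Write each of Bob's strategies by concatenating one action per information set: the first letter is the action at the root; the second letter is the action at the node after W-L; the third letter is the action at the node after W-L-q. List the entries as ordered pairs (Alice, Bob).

vs Wqy: Bob plays W → Alice plays L at [W] → Bob plays q at [W-L] → Bob plays y at [W-L-q] → (-4, 4)
vs Wqw: Bob plays W → Alice plays L at [W] → Bob plays q at [W-L] → Bob plays w at [W-L-q] → (-1, 1)
vs Wpy: Bob plays W → Alice plays L at [W] → Bob plays p at [W-L] → Alice plays In at [W-L-p] → (1, 0)
vs Wpw: Bob plays W → Alice plays L at [W] → Bob plays p at [W-L] → Alice plays In at [W-L-p] → (1, 0)
vs Nqy: Bob plays N → (-3, 0)
vs Nqw: Bob plays N → (-3, 0)
vs Npy: Bob plays N → (-3, 0)
vs Npw: Bob plays N → (-3, 0)

(-4,4) (-1,1) (1,0) (1,0) (-3,0) (-3,0) (-3,0) (-3,0)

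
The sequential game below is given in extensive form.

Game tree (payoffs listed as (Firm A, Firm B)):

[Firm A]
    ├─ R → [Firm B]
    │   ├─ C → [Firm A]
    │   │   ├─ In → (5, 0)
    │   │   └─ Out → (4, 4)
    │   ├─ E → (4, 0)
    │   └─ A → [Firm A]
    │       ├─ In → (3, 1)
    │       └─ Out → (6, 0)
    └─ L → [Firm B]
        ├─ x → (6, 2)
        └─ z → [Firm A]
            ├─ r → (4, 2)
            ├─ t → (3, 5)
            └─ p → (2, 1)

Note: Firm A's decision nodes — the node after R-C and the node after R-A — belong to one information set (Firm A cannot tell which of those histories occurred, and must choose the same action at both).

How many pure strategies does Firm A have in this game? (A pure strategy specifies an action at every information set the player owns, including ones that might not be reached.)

12

Firm A owns the root with actions {R, L} — two choices.
Firm A owns the information set {R-C, R-A} with actions {In, Out} — two choices.
Firm A owns the node after L-z with actions {r, t, p} — three choices.
A pure strategy fixes one action at each information set independently, so the count is the product 2 × 2 × 3 = 12.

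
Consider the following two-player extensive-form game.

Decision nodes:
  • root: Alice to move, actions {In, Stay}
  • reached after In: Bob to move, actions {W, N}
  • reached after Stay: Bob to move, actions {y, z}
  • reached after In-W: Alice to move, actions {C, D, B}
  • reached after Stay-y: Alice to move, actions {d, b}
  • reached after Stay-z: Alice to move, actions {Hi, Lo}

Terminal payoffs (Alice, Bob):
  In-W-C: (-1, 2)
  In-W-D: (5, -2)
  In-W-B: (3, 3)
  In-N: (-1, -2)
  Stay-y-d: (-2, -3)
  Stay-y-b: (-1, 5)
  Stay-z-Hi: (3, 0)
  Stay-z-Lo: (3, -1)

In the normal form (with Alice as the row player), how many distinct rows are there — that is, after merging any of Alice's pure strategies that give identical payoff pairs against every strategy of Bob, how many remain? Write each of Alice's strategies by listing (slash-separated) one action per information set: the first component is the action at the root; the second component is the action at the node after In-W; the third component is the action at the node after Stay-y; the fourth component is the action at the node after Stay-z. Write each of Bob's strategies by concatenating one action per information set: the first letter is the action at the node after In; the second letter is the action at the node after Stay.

Alice has 24 pure strategies: In/C/d/Hi, In/C/d/Lo, In/C/b/Hi, In/C/b/Lo, In/D/d/Hi, In/D/d/Lo, In/D/b/Hi, In/D/b/Lo, In/B/d/Hi, In/B/d/Lo, In/B/b/Hi, In/B/b/Lo, Stay/C/d/Hi, Stay/C/d/Lo, Stay/C/b/Hi, Stay/C/b/Lo, Stay/D/d/Hi, Stay/D/d/Lo, Stay/D/b/Hi, Stay/D/b/Lo, Stay/B/d/Hi, Stay/B/d/Lo, Stay/B/b/Hi, Stay/B/b/Lo. Columns: Wy, Wz, Ny, Nz.
{In/C/d/Hi, In/C/d/Lo, In/C/b/Hi, In/C/b/Lo} → row (-1,2) (-1,2) (-1,-2) (-1,-2)
{In/D/d/Hi, In/D/d/Lo, In/D/b/Hi, In/D/b/Lo} → row (5,-2) (5,-2) (-1,-2) (-1,-2)
{In/B/d/Hi, In/B/d/Lo, In/B/b/Hi, In/B/b/Lo} → row (3,3) (3,3) (-1,-2) (-1,-2)
{Stay/C/d/Hi, Stay/D/d/Hi, Stay/B/d/Hi} → row (-2,-3) (3,0) (-2,-3) (3,0)
{Stay/C/d/Lo, Stay/D/d/Lo, Stay/B/d/Lo} → row (-2,-3) (3,-1) (-2,-3) (3,-1)
{Stay/C/b/Hi, Stay/D/b/Hi, Stay/B/b/Hi} → row (-1,5) (3,0) (-1,5) (3,0)
{Stay/C/b/Lo, Stay/D/b/Lo, Stay/B/b/Lo} → row (-1,5) (3,-1) (-1,5) (3,-1)
That's 7 distinct rows out of 24 strategies.

7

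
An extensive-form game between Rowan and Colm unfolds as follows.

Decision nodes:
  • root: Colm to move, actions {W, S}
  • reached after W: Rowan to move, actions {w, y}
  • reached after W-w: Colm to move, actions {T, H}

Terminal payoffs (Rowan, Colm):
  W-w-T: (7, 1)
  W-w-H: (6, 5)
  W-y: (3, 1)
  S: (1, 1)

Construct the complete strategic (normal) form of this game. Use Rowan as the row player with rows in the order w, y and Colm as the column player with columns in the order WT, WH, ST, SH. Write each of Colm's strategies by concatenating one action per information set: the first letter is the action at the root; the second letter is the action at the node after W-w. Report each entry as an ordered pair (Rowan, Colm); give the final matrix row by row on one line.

w: (7,1) (6,5) (1,1) (1,1) | y: (3,1) (3,1) (1,1) (1,1)

           WT       WH       ST       SH
   w    (7,1)    (6,5)    (1,1)    (1,1)
   y    (3,1)    (3,1)    (1,1)    (1,1)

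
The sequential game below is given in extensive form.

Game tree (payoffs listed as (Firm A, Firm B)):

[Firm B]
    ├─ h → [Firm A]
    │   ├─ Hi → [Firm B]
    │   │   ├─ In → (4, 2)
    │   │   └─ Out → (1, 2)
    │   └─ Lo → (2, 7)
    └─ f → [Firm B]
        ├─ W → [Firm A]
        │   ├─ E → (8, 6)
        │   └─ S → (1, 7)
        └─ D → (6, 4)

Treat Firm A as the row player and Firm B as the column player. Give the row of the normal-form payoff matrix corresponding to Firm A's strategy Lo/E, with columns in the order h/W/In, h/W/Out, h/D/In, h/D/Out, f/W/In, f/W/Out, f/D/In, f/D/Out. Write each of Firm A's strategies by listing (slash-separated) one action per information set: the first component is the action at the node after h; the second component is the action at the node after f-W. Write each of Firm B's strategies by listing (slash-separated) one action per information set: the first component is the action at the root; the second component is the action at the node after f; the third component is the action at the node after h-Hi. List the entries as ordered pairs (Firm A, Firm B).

vs h/W/In: Firm B plays h → Firm A plays Lo at [h] → (2, 7)
vs h/W/Out: Firm B plays h → Firm A plays Lo at [h] → (2, 7)
vs h/D/In: Firm B plays h → Firm A plays Lo at [h] → (2, 7)
vs h/D/Out: Firm B plays h → Firm A plays Lo at [h] → (2, 7)
vs f/W/In: Firm B plays f → Firm B plays W at [f] → Firm A plays E at [f-W] → (8, 6)
vs f/W/Out: Firm B plays f → Firm B plays W at [f] → Firm A plays E at [f-W] → (8, 6)
vs f/D/In: Firm B plays f → Firm B plays D at [f] → (6, 4)
vs f/D/Out: Firm B plays f → Firm B plays D at [f] → (6, 4)

(2,7) (2,7) (2,7) (2,7) (8,6) (8,6) (6,4) (6,4)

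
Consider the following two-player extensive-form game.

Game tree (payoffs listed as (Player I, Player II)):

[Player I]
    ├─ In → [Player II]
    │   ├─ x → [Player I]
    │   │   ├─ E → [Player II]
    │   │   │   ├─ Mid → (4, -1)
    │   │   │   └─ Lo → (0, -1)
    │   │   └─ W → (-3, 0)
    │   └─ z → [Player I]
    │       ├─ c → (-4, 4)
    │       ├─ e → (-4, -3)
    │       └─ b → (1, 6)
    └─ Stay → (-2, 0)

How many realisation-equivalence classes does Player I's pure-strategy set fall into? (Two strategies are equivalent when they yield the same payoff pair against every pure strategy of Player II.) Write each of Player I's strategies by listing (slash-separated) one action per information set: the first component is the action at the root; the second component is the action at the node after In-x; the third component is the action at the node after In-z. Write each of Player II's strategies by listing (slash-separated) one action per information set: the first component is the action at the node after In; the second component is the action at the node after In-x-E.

7

Player I has 12 pure strategies: In/E/c, In/E/e, In/E/b, In/W/c, In/W/e, In/W/b, Stay/E/c, Stay/E/e, Stay/E/b, Stay/W/c, Stay/W/e, Stay/W/b. Columns: x/Mid, x/Lo, z/Mid, z/Lo.
{In/E/c} → row (4,-1) (0,-1) (-4,4) (-4,4)
{In/E/e} → row (4,-1) (0,-1) (-4,-3) (-4,-3)
{In/E/b} → row (4,-1) (0,-1) (1,6) (1,6)
{In/W/c} → row (-3,0) (-3,0) (-4,4) (-4,4)
{In/W/e} → row (-3,0) (-3,0) (-4,-3) (-4,-3)
{In/W/b} → row (-3,0) (-3,0) (1,6) (1,6)
{Stay/E/c, Stay/E/e, Stay/E/b, Stay/W/c, Stay/W/e, Stay/W/b} → row (-2,0) (-2,0) (-2,0) (-2,0)
That's 7 distinct rows out of 12 strategies.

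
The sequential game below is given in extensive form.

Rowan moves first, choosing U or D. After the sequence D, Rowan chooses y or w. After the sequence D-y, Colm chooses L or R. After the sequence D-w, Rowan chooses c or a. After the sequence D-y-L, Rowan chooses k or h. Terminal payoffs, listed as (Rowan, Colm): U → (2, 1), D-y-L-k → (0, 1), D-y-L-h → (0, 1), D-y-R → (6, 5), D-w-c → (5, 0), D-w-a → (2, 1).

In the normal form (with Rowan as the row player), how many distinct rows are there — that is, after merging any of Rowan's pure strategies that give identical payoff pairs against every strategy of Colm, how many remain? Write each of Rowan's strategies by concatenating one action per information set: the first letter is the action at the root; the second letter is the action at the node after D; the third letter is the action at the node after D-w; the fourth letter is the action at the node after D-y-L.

3

Rowan has 16 pure strategies: Uyck, Uych, Uyak, Uyah, Uwck, Uwch, Uwak, Uwah, Dyck, Dych, Dyak, Dyah, Dwck, Dwch, Dwak, Dwah. Columns: L, R.
{Uyck, Uych, Uyak, Uyah, Uwck, Uwch, Uwak, Uwah, Dwak, Dwah} → row (2,1) (2,1)
{Dyck, Dych, Dyak, Dyah} → row (0,1) (6,5)
{Dwck, Dwch} → row (5,0) (5,0)
That's 3 distinct rows out of 16 strategies.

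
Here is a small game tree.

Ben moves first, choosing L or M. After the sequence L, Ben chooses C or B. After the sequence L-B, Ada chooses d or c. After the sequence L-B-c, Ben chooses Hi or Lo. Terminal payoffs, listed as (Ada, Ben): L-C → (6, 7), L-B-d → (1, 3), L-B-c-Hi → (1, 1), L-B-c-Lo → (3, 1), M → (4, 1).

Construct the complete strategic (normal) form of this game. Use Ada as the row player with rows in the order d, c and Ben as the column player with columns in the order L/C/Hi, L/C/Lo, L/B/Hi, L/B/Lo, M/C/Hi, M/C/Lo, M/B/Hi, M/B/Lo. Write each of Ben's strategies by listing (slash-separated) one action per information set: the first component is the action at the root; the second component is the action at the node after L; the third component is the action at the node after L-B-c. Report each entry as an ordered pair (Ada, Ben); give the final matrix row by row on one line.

d: (6,7) (6,7) (1,3) (1,3) (4,1) (4,1) (4,1) (4,1) | c: (6,7) (6,7) (1,1) (3,1) (4,1) (4,1) (4,1) (4,1)

Row d: L/C/Hi→(6,7), L/C/Lo→(6,7), L/B/Hi→(1,3), L/B/Lo→(1,3), M/C/Hi→(4,1), M/C/Lo→(4,1), M/B/Hi→(4,1), M/B/Lo→(4,1)
Row c: L/C/Hi→(6,7), L/C/Lo→(6,7), L/B/Hi→(1,1), L/B/Lo→(3,1), M/C/Hi→(4,1), M/C/Lo→(4,1), M/B/Hi→(4,1), M/B/Lo→(4,1)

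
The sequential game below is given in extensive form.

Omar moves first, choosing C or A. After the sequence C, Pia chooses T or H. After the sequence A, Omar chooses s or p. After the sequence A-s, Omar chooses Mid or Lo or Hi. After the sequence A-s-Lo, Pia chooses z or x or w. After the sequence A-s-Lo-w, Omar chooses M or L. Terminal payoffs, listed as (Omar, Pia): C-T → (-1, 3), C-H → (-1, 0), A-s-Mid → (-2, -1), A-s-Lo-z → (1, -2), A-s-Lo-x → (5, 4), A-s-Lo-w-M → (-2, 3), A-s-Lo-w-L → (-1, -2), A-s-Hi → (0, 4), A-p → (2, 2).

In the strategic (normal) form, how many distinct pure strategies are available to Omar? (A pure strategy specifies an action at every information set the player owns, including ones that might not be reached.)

24

Omar owns the root with actions {C, A} — two choices.
Omar owns the node after A with actions {s, p} — two choices.
Omar owns the node after A-s with actions {Mid, Lo, Hi} — three choices.
Omar owns the node after A-s-Lo-w with actions {M, L} — two choices.
A pure strategy fixes one action at each information set independently, so the count is the product 2 × 2 × 3 × 2 = 24.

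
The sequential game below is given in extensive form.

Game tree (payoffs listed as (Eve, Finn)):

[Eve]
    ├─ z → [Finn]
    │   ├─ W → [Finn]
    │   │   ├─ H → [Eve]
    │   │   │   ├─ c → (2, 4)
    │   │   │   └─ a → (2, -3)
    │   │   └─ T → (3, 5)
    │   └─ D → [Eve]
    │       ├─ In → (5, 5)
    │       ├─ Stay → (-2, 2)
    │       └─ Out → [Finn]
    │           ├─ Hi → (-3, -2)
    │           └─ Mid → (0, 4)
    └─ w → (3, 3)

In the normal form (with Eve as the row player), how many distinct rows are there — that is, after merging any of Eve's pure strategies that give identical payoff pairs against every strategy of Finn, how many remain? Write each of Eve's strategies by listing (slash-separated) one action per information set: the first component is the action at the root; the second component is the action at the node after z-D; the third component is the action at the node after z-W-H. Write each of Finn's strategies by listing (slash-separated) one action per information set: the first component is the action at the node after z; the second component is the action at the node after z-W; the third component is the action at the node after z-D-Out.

Eve has 12 pure strategies: z/In/c, z/In/a, z/Stay/c, z/Stay/a, z/Out/c, z/Out/a, w/In/c, w/In/a, w/Stay/c, w/Stay/a, w/Out/c, w/Out/a. Columns: W/H/Hi, W/H/Mid, W/T/Hi, W/T/Mid, D/H/Hi, D/H/Mid, D/T/Hi, D/T/Mid.
{z/In/c} → row (2,4) (2,4) (3,5) (3,5) (5,5) (5,5) (5,5) (5,5)
{z/In/a} → row (2,-3) (2,-3) (3,5) (3,5) (5,5) (5,5) (5,5) (5,5)
{z/Stay/c} → row (2,4) (2,4) (3,5) (3,5) (-2,2) (-2,2) (-2,2) (-2,2)
{z/Stay/a} → row (2,-3) (2,-3) (3,5) (3,5) (-2,2) (-2,2) (-2,2) (-2,2)
{z/Out/c} → row (2,4) (2,4) (3,5) (3,5) (-3,-2) (0,4) (-3,-2) (0,4)
{z/Out/a} → row (2,-3) (2,-3) (3,5) (3,5) (-3,-2) (0,4) (-3,-2) (0,4)
{w/In/c, w/In/a, w/Stay/c, w/Stay/a, w/Out/c, w/Out/a} → row (3,3) (3,3) (3,3) (3,3) (3,3) (3,3) (3,3) (3,3)
That's 7 distinct rows out of 12 strategies.

7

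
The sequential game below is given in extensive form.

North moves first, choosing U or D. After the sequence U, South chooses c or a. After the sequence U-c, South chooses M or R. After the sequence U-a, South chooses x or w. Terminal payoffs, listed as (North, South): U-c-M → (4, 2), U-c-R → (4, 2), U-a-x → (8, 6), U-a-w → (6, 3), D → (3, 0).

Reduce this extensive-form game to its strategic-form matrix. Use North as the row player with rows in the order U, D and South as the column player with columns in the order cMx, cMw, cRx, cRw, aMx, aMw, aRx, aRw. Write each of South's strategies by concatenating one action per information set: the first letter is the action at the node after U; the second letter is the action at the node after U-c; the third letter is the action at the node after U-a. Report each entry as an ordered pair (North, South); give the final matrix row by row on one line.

          cMx      cMw      cRx      cRw      aMx      aMw      aRx      aRw
   U    (4,2)    (4,2)    (4,2)    (4,2)    (8,6)    (6,3)    (8,6)    (6,3)
   D    (3,0)    (3,0)    (3,0)    (3,0)    (3,0)    (3,0)    (3,0)    (3,0)

U: (4,2) (4,2) (4,2) (4,2) (8,6) (6,3) (8,6) (6,3) | D: (3,0) (3,0) (3,0) (3,0) (3,0) (3,0) (3,0) (3,0)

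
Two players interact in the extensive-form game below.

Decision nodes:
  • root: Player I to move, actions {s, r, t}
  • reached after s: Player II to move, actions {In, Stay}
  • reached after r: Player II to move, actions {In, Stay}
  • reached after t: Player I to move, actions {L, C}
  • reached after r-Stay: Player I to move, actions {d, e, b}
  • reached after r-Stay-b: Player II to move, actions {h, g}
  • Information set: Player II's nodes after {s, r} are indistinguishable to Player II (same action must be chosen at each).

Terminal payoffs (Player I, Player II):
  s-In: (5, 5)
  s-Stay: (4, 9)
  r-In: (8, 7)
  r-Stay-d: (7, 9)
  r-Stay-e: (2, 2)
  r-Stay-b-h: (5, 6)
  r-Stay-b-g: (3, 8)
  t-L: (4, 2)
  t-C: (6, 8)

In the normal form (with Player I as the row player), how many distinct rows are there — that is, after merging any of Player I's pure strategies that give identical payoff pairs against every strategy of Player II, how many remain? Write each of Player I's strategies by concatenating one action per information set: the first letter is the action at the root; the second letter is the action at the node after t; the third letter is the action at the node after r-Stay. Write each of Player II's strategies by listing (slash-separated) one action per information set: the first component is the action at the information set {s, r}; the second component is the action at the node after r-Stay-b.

Player I has 18 pure strategies: sLd, sLe, sLb, sCd, sCe, sCb, rLd, rLe, rLb, rCd, rCe, rCb, tLd, tLe, tLb, tCd, tCe, tCb. Columns: In/h, In/g, Stay/h, Stay/g.
{sLd, sLe, sLb, sCd, sCe, sCb} → row (5,5) (5,5) (4,9) (4,9)
{rLd, rCd} → row (8,7) (8,7) (7,9) (7,9)
{rLe, rCe} → row (8,7) (8,7) (2,2) (2,2)
{rLb, rCb} → row (8,7) (8,7) (5,6) (3,8)
{tLd, tLe, tLb} → row (4,2) (4,2) (4,2) (4,2)
{tCd, tCe, tCb} → row (6,8) (6,8) (6,8) (6,8)
That's 6 distinct rows out of 18 strategies.

6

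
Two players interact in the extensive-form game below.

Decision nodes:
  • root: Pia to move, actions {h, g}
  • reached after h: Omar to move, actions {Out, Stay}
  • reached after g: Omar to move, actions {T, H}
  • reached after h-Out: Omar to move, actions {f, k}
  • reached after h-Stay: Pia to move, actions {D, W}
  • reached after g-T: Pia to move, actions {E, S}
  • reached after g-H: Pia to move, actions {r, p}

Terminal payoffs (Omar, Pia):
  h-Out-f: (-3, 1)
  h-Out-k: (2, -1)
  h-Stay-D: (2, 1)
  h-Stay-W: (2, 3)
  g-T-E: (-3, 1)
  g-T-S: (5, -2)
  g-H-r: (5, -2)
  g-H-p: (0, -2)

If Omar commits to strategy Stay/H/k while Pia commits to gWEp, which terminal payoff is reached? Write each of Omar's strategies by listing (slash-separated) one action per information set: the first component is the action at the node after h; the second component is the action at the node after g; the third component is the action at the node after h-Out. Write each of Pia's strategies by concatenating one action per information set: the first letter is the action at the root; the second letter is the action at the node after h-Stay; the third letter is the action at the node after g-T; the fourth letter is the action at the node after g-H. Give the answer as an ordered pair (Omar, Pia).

Trace the play path from the root:
  Pia plays g
  Omar plays H at [g]
  Pia plays p at [g-H]
→ terminal payoff (0, -2).
(Omar's choice at the node after h is never reached on this path, so it doesn't affect the outcome.)

(0, -2)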